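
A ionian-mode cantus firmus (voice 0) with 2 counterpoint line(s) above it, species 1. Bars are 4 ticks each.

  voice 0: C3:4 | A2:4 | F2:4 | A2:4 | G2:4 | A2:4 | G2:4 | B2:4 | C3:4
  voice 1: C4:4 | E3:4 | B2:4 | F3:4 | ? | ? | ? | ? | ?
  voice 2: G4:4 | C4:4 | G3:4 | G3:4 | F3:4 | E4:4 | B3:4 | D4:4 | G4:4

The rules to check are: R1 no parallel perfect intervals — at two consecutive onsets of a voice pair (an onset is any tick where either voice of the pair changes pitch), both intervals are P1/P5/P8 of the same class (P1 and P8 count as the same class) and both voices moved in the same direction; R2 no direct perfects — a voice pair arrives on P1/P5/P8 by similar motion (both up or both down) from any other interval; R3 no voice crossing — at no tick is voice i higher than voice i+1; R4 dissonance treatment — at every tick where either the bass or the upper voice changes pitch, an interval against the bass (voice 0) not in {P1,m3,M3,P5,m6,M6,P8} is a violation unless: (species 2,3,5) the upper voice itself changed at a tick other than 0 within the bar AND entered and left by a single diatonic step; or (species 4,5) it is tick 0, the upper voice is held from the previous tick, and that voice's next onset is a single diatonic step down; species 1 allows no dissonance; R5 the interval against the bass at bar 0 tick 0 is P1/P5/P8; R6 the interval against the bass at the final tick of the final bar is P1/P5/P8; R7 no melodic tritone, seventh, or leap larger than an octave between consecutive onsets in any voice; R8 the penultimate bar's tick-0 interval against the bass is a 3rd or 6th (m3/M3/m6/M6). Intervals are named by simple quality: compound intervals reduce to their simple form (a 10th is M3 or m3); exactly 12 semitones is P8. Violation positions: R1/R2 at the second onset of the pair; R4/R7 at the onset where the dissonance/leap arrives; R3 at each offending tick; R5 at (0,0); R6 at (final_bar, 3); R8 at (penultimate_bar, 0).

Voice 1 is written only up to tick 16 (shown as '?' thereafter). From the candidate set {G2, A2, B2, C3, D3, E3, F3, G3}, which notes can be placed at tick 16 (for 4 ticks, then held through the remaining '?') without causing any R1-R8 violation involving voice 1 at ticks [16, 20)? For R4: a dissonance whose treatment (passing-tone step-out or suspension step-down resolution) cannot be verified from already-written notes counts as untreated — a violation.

G2: violates R2,R7
A2: violates R4
B2: violates R7
C3: violates R4
D3: violates R2
E3: legal
F3: violates R4
G3: violates R3

{E3}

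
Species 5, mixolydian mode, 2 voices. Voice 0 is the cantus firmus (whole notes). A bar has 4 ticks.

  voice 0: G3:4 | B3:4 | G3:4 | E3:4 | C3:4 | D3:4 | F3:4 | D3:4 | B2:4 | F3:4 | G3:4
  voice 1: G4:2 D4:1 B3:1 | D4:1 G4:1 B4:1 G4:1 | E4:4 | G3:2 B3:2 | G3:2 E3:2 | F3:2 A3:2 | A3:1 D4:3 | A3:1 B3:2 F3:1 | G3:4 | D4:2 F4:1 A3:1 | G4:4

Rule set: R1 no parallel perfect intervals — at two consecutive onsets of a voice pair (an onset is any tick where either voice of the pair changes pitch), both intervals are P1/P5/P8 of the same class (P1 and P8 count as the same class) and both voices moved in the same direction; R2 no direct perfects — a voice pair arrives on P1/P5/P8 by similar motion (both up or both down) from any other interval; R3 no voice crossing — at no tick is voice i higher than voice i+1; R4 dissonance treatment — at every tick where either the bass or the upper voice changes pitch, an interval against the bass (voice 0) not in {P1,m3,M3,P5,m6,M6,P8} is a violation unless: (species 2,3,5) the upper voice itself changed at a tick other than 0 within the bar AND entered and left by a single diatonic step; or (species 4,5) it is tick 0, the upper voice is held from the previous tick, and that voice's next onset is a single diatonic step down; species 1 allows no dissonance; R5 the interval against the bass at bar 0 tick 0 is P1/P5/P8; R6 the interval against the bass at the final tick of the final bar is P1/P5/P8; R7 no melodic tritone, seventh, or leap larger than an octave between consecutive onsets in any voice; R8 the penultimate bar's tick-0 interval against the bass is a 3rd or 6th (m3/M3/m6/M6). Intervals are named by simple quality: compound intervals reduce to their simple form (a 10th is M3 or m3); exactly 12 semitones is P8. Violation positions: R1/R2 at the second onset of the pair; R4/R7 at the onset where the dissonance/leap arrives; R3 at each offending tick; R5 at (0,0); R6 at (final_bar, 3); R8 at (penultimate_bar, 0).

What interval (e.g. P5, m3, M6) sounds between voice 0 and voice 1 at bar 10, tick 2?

voice 0=G3 voice 1=G4 -> P8

P8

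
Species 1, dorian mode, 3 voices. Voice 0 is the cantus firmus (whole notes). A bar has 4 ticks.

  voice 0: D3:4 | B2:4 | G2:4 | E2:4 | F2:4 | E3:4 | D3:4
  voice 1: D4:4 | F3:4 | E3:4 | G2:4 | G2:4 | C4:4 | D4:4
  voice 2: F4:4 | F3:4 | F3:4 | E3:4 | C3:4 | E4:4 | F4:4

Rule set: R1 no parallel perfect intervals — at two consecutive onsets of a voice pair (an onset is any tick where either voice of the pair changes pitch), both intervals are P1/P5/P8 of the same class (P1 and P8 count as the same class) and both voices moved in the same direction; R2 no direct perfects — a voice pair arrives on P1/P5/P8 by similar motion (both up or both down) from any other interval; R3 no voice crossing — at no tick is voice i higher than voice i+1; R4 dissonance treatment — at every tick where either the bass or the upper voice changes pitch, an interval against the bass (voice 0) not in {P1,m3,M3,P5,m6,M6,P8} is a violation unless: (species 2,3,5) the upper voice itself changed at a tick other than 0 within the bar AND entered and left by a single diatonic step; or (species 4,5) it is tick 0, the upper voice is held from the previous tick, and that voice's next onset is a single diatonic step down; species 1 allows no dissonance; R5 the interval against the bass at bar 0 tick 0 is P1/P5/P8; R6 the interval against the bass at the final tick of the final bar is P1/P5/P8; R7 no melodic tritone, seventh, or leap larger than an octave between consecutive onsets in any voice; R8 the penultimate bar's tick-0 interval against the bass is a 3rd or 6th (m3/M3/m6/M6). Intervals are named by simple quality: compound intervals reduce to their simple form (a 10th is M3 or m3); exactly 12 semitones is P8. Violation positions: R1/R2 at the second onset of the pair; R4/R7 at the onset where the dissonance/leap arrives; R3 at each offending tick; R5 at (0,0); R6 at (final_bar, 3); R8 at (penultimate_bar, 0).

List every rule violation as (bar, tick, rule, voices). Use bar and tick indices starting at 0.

(0, 0, R5, (0, 2))
(1, 0, R2, (1, 2))
(1, 0, R4, (0, 1))
(1, 0, R4, (0, 2))
(2, 0, R4, (0, 2))
(3, 0, R2, (0, 2))
(4, 0, R4, (0, 1))
(5, 0, R2, (0, 2))
(5, 0, R7, (0,))
(5, 0, R7, (1,))
(5, 0, R7, (2,))
(5, 0, R8, (0, 2))
(6, 3, R6, (0, 2))

bar 0: v0=D3 v1=D4 v2=F4 downbeat m3
bar 1: v0=B2 v1=F3 v2=F3 downbeat TT
bar 2: v0=G2 v1=E3 v2=F3 downbeat m7
bar 3: v0=E2 v1=G2 v2=E3 downbeat P8
bar 4: v0=F2 v1=G2 v2=C3 downbeat P5
bar 5: v0=E3 v1=C4 v2=E4 downbeat P8
bar 6: v0=D3 v1=D4 v2=F4 downbeat m3
  -> R5 @ bar 0 tick 0 v(0, 2): opens on m3
  -> R2 @ bar 1 tick 0 v(1, 2): D4/F4 m3 -> F3/F3 P1 similar
  -> R4 @ bar 1 tick 0 v(0, 1): B2/F3 TT untreated
  -> R4 @ bar 1 tick 0 v(0, 2): B2/F3 TT untreated
  -> R4 @ bar 2 tick 0 v(0, 2): G2/F3 m7 untreated
  -> R2 @ bar 3 tick 0 v(0, 2): G2/F3 m7 -> E2/E3 P8 similar
  -> R4 @ bar 4 tick 0 v(0, 1): F2/G2 M2 untreated
  -> R2 @ bar 5 tick 0 v(0, 2): F2/C3 P5 -> E3/E4 P8 similar
  -> R7 @ bar 5 tick 0 v(0,): F2->E3 leap 11st
  -> R7 @ bar 5 tick 0 v(1,): G2->C4 leap 17st
  -> R7 @ bar 5 tick 0 v(2,): C3->E4 leap 16st
  -> R8 @ bar 5 tick 0 v(0, 2): penult P8 not 3rd/6th
  -> R6 @ bar 6 tick 3 v(0, 2): closes on m3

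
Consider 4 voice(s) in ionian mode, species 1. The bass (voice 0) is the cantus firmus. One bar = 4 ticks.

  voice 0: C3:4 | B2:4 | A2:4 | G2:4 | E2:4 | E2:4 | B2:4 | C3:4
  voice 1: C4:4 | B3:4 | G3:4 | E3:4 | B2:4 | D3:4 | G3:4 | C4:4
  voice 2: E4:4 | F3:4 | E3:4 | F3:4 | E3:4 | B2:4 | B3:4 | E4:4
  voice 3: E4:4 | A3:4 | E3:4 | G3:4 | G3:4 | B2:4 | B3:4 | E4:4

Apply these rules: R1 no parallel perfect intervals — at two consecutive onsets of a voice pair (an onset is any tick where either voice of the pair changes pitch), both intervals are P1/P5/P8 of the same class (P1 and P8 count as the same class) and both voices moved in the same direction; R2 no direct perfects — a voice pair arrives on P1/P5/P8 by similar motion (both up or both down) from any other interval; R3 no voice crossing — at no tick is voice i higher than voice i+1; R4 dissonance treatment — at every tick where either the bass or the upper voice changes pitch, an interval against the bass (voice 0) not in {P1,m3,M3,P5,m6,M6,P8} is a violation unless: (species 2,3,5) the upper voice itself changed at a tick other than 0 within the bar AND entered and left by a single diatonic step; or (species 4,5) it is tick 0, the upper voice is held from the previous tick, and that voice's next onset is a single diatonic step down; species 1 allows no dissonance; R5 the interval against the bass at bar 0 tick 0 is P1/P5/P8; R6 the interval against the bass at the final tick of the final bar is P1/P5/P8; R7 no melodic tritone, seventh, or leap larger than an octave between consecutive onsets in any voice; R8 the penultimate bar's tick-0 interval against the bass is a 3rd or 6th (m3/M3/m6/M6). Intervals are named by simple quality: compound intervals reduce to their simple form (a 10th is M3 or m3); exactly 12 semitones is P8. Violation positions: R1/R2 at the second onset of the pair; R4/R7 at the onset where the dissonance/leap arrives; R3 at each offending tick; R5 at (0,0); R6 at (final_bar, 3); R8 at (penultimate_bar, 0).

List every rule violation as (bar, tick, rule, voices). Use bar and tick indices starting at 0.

(0, 0, R5, (0, 2))
(0, 0, R5, (0, 3))
(1, 0, R1, (0, 1))
(1, 0, R3, (1, 2))
(1, 0, R4, (0, 2))
(1, 0, R4, (0, 3))
(1, 0, R7, (2,))
(1, 1, R3, (1, 2))
(1, 2, R3, (1, 2))
(1, 3, R3, (1, 2))
(2, 0, R2, (0, 2))
(2, 0, R2, (0, 3))
(2, 0, R2, (2, 3))
(2, 0, R3, (1, 2))
(2, 0, R4, (0, 1))
(2, 1, R3, (1, 2))
(2, 2, R3, (1, 2))
(2, 3, R3, (1, 2))
(3, 0, R4, (0, 2))
(4, 0, R2, (0, 1))
(4, 0, R2, (0, 2))
(5, 0, R2, (2, 3))
(5, 0, R3, (1, 2))
(5, 0, R4, (0, 1))
(5, 1, R3, (1, 2))
(5, 2, R3, (1, 2))
(5, 3, R3, (1, 2))
(6, 0, R1, (2, 3))
(6, 0, R2, (0, 2))
(6, 0, R2, (0, 3))
(6, 0, R8, (0, 2))
(6, 0, R8, (0, 3))
(7, 0, R1, (2, 3))
(7, 0, R2, (0, 1))
(7, 3, R6, (0, 2))
(7, 3, R6, (0, 3))

bar 0: v0=C3 v1=C4 v2=E4 v3=E4 downbeat M3
bar 1: v0=B2 v1=B3 v2=F3 v3=A3 downbeat m7
bar 2: v0=A2 v1=G3 v2=E3 v3=E3 downbeat P5
bar 3: v0=G2 v1=E3 v2=F3 v3=G3 downbeat P8
bar 4: v0=E2 v1=B2 v2=E3 v3=G3 downbeat m3
bar 5: v0=E2 v1=D3 v2=B2 v3=B2 downbeat P5
bar 6: v0=B2 v1=G3 v2=B3 v3=B3 downbeat P8
bar 7: v0=C3 v1=C4 v2=E4 v3=E4 downbeat M3
  -> R5 @ bar 0 tick 0 v(0, 2): opens on M3
  -> R5 @ bar 0 tick 0 v(0, 3): opens on M3
  -> R1 @ bar 1 tick 0 v(0, 1): C3/C4 P8 -> B2/B3 P8 similar
  -> R3 @ bar 1 tick 0 v(1, 2): B3 above F3
  -> R4 @ bar 1 tick 0 v(0, 2): B2/F3 TT untreated
  -> R4 @ bar 1 tick 0 v(0, 3): B2/A3 m7 untreated
  -> R7 @ bar 1 tick 0 v(2,): E4->F3 leap 11st
  -> R3 @ bar 1 tick 1 v(1, 2): B3 above F3
  -> R3 @ bar 1 tick 2 v(1, 2): B3 above F3
  -> R3 @ bar 1 tick 3 v(1, 2): B3 above F3
  -> R2 @ bar 2 tick 0 v(0, 2): B2/F3 TT -> A2/E3 P5 similar
  -> R2 @ bar 2 tick 0 v(0, 3): B2/A3 m7 -> A2/E3 P5 similar
  -> R2 @ bar 2 tick 0 v(2, 3): F3/A3 M3 -> E3/E3 P1 similar
  -> R3 @ bar 2 tick 0 v(1, 2): G3 above E3
  -> R4 @ bar 2 tick 0 v(0, 1): A2/G3 m7 untreated
  -> R3 @ bar 2 tick 1 v(1, 2): G3 above E3
  -> R3 @ bar 2 tick 2 v(1, 2): G3 above E3
  -> R3 @ bar 2 tick 3 v(1, 2): G3 above E3
  -> R4 @ bar 3 tick 0 v(0, 2): G2/F3 m7 untreated
  -> R2 @ bar 4 tick 0 v(0, 1): G2/E3 M6 -> E2/B2 P5 similar
  -> R2 @ bar 4 tick 0 v(0, 2): G2/F3 m7 -> E2/E3 P8 similar
  -> R2 @ bar 5 tick 0 v(2, 3): E3/G3 m3 -> B2/B2 P1 similar
  -> R3 @ bar 5 tick 0 v(1, 2): D3 above B2
  -> R4 @ bar 5 tick 0 v(0, 1): E2/D3 m7 untreated
  -> R3 @ bar 5 tick 1 v(1, 2): D3 above B2
  -> R3 @ bar 5 tick 2 v(1, 2): D3 above B2
  -> R3 @ bar 5 tick 3 v(1, 2): D3 above B2
  -> R1 @ bar 6 tick 0 v(2, 3): B2/B2 P1 -> B3/B3 P1 similar
  -> R2 @ bar 6 tick 0 v(0, 2): E2/B2 P5 -> B2/B3 P8 similar
  -> R2 @ bar 6 tick 0 v(0, 3): E2/B2 P5 -> B2/B3 P8 similar
  -> R8 @ bar 6 tick 0 v(0, 2): penult P8 not 3rd/6th
  -> R8 @ bar 6 tick 0 v(0, 3): penult P8 not 3rd/6th
  -> R1 @ bar 7 tick 0 v(2, 3): B3/B3 P1 -> E4/E4 P1 similar
  -> R2 @ bar 7 tick 0 v(0, 1): B2/G3 m6 -> C3/C4 P8 similar
  -> R6 @ bar 7 tick 3 v(0, 2): closes on M3
  -> R6 @ bar 7 tick 3 v(0, 3): closes on M3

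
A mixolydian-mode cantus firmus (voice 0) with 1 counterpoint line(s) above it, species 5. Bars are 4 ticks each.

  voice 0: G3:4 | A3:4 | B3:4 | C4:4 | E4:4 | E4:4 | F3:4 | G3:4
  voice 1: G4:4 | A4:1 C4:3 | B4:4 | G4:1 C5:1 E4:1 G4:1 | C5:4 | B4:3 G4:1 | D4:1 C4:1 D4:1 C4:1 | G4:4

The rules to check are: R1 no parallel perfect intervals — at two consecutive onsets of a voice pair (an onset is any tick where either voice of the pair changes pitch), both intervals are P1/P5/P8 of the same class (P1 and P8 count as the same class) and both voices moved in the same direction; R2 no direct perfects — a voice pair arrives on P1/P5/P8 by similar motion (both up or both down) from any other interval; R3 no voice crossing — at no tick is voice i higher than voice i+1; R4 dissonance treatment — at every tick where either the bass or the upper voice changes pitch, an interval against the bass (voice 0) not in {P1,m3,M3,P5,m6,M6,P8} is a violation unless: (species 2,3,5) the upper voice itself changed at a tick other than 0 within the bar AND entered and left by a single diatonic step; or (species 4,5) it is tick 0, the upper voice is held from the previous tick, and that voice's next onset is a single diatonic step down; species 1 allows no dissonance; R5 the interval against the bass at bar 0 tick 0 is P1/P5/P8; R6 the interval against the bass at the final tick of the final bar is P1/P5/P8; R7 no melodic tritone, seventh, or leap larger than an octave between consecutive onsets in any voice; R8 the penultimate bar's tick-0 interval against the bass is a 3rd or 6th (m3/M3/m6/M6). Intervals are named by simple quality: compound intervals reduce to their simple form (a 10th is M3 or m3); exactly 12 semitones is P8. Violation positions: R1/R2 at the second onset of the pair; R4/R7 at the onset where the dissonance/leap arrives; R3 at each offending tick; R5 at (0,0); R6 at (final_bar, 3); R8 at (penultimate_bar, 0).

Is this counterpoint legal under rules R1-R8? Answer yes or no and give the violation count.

No (5 violations)

bar 0: v0=G3 v1=G4 (P8)
bar 1: v0=A3 v1=A4 (P8)
bar 2: v0=B3 v1=B4 (P8)
bar 3: v0=C4 v1=G4 (P5)
bar 4: v0=E4 v1=C5 (m6)
bar 5: v0=E4 v1=B4 (P5)
bar 6: v0=F3 v1=D4 (M6)
bar 7: v0=G3 v1=G4 (P8)
  R1 @ bar1.0: G3/G4 P8 -> A3/A4 P8 similar
  R2 @ bar2.0: A3/C4 m3 -> B3/B4 P8 similar
  R7 @ bar2.0: C4->B4 leap 11st
  R7 @ bar6.0: E4->F3 leap 11st
  R2 @ bar7.0: F3/C4 P5 -> G3/G4 P8 similar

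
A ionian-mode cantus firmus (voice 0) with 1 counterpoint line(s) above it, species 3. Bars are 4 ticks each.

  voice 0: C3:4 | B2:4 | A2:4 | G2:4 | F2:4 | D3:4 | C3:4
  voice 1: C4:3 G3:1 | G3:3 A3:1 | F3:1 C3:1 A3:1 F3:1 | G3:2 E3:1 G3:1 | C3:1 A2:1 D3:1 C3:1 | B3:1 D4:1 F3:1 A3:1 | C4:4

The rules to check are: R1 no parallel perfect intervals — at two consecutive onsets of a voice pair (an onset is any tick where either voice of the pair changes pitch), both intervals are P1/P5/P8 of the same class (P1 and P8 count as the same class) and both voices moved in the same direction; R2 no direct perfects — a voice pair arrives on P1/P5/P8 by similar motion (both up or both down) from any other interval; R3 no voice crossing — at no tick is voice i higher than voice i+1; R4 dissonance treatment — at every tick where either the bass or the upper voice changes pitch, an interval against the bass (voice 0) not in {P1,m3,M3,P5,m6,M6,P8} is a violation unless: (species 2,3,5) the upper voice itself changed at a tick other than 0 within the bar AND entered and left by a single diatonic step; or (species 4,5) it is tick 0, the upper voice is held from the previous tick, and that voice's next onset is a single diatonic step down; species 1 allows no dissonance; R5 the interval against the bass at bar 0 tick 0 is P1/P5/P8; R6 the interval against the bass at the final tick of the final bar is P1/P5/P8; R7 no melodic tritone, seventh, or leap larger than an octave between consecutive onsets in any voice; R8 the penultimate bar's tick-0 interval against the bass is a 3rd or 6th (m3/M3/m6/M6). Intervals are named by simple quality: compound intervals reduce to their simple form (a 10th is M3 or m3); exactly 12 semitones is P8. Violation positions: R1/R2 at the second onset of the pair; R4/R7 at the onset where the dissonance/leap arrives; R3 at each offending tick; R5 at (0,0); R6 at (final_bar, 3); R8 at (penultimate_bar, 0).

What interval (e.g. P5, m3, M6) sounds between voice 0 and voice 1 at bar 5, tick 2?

m3

voice 0=D3 voice 1=F3 -> m3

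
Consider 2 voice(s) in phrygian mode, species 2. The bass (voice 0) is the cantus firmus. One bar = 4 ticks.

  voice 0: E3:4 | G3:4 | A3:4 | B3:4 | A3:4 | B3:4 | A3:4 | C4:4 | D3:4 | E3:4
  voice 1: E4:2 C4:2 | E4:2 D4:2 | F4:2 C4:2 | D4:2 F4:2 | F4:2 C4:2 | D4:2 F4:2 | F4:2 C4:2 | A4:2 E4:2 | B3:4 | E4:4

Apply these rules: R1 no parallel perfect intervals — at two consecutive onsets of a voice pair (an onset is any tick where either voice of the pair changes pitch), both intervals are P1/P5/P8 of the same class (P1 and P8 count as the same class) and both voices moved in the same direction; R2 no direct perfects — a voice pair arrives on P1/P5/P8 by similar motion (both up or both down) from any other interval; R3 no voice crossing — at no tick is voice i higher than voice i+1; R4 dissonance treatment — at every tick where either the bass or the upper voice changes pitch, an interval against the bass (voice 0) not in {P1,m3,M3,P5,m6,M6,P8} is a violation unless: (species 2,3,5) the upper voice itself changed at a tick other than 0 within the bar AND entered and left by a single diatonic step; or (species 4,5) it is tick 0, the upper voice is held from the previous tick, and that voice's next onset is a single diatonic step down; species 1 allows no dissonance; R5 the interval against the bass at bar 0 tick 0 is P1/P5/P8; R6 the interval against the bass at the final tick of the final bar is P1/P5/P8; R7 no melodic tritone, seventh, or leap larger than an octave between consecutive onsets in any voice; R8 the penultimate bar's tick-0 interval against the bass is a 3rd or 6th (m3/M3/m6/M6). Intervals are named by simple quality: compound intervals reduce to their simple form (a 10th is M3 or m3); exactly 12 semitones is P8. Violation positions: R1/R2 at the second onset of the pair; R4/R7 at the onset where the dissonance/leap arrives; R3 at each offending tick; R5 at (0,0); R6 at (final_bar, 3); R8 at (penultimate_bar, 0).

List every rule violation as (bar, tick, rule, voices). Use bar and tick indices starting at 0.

(3, 2, R4, (0, 1))
(5, 2, R4, (0, 1))
(8, 0, R7, (0,))
(9, 0, R2, (0, 1))

bar 0: v0=E3 v1=E4 downbeat P8
bar 1: v0=G3 v1=E4 downbeat M6
bar 2: v0=A3 v1=F4 downbeat m6
bar 3: v0=B3 v1=D4 downbeat m3
bar 4: v0=A3 v1=F4 downbeat m6
bar 5: v0=B3 v1=D4 downbeat m3
bar 6: v0=A3 v1=F4 downbeat m6
bar 7: v0=C4 v1=A4 downbeat M6
bar 8: v0=D3 v1=B3 downbeat M6
bar 9: v0=E3 v1=E4 downbeat P8
  -> R4 @ bar 3 tick 2 v(0, 1): B3/F4 TT untreated
  -> R4 @ bar 5 tick 2 v(0, 1): B3/F4 TT untreated
  -> R7 @ bar 8 tick 0 v(0,): C4->D3 leap 10st
  -> R2 @ bar 9 tick 0 v(0, 1): D3/B3 M6 -> E3/E4 P8 similar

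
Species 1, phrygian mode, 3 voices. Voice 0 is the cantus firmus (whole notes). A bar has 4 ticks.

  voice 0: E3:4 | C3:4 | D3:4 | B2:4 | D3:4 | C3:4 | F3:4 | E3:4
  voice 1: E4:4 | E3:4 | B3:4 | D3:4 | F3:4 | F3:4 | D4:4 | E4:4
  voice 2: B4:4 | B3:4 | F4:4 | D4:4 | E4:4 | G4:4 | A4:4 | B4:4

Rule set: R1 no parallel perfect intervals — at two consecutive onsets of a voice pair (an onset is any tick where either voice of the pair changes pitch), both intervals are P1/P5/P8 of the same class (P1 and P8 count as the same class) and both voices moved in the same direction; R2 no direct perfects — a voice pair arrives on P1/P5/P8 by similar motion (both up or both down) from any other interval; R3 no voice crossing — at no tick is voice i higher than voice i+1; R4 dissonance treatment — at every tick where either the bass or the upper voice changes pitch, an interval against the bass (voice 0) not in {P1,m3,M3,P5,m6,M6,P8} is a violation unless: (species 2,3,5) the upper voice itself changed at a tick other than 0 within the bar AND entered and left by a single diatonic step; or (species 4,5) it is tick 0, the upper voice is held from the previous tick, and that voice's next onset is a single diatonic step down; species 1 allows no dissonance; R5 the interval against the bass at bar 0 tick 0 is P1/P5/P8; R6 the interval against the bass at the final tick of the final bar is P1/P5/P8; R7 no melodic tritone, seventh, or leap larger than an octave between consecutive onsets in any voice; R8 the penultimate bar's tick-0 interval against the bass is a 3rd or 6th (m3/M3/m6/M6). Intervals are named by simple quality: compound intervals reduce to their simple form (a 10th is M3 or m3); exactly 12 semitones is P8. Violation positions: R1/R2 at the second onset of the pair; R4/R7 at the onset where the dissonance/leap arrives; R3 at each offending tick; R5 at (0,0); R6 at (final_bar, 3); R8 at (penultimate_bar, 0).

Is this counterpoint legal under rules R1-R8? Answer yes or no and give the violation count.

bar 0: v0=E3 v1=E4 v2=B4 (P5)
bar 1: v0=C3 v1=E3 v2=B3 (M7)
bar 2: v0=D3 v1=B3 v2=F4 (m3)
bar 3: v0=B2 v1=D3 v2=D4 (m3)
bar 4: v0=D3 v1=F3 v2=E4 (M2)
bar 5: v0=C3 v1=F3 v2=G4 (P5)
bar 6: v0=F3 v1=D4 v2=A4 (M3)
bar 7: v0=E3 v1=E4 v2=B4 (P5)
  R1 @ bar1.0: E4/B4 P5 -> E3/B3 P5 similar
  R4 @ bar1.0: C3/B3 M7 untreated
  R7 @ bar2.0: B3->F4 leap 6st
  R2 @ bar3.0: B3/F4 TT -> D3/D4 P8 similar
  R4 @ bar4.0: D3/E4 M2 untreated
  R4 @ bar5.0: C3/F3 P4 untreated
  R2 @ bar6.0: F3/G4 M2 -> D4/A4 P5 similar
  R1 @ bar7.0: D4/A4 P5 -> E4/B4 P5 similar

No (8 violations)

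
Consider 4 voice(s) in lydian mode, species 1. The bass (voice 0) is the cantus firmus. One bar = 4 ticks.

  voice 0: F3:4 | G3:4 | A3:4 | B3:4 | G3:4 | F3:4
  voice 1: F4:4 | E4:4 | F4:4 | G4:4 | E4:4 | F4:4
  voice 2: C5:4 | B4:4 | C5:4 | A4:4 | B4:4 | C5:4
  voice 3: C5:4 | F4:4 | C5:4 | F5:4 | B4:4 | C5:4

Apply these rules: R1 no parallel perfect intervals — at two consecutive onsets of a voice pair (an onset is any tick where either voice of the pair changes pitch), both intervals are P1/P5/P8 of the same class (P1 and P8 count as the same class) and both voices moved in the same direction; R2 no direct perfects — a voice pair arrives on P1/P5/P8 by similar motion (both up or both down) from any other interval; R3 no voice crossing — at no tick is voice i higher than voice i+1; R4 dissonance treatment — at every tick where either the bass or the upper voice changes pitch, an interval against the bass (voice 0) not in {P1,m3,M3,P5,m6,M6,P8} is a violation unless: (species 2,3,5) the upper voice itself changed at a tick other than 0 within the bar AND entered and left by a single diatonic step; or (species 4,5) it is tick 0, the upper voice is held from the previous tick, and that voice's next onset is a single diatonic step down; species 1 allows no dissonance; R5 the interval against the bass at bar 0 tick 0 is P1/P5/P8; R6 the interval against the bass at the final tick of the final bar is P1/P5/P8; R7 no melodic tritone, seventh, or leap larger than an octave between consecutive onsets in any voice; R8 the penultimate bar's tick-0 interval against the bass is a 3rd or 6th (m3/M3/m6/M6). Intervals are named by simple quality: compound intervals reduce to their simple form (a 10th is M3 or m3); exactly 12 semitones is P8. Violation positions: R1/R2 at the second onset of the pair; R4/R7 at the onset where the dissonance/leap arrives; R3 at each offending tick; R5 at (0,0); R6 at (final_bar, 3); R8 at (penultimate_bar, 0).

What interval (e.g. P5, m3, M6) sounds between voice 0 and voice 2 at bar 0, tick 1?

P5

voice 0=F3 voice 2=C5 -> P5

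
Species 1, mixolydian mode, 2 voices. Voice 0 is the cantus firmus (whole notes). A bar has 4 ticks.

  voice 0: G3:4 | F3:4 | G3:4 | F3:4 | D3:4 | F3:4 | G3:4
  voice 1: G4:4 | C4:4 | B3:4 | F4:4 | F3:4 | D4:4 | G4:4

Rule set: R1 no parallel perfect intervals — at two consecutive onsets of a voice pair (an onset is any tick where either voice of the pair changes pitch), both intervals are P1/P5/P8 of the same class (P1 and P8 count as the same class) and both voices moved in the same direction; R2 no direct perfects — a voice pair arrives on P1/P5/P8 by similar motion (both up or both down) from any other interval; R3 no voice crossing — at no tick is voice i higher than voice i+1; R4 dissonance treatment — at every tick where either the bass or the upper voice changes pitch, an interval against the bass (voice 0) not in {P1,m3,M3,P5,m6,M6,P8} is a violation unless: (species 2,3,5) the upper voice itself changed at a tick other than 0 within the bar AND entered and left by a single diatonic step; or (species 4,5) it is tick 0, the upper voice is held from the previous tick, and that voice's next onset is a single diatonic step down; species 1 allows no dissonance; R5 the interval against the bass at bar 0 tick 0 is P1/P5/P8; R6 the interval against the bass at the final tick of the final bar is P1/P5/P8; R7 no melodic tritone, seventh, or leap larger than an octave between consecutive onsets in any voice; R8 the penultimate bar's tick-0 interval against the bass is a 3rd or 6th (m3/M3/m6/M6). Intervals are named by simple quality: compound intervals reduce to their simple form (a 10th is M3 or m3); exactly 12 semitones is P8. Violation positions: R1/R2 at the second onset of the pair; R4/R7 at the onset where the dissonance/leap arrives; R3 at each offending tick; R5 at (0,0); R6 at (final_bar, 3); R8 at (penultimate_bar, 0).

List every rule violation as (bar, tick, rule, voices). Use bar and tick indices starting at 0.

bar 0: v0=G3 v1=G4 downbeat P8
bar 1: v0=F3 v1=C4 downbeat P5
bar 2: v0=G3 v1=B3 downbeat M3
bar 3: v0=F3 v1=F4 downbeat P8
bar 4: v0=D3 v1=F3 downbeat m3
bar 5: v0=F3 v1=D4 downbeat M6
bar 6: v0=G3 v1=G4 downbeat P8
  -> R2 @ bar 1 tick 0 v(0, 1): G3/G4 P8 -> F3/C4 P5 similar
  -> R7 @ bar 3 tick 0 v(1,): B3->F4 leap 6st
  -> R2 @ bar 6 tick 0 v(0, 1): F3/D4 M6 -> G3/G4 P8 similar

(1, 0, R2, (0, 1))
(3, 0, R7, (1,))
(6, 0, R2, (0, 1))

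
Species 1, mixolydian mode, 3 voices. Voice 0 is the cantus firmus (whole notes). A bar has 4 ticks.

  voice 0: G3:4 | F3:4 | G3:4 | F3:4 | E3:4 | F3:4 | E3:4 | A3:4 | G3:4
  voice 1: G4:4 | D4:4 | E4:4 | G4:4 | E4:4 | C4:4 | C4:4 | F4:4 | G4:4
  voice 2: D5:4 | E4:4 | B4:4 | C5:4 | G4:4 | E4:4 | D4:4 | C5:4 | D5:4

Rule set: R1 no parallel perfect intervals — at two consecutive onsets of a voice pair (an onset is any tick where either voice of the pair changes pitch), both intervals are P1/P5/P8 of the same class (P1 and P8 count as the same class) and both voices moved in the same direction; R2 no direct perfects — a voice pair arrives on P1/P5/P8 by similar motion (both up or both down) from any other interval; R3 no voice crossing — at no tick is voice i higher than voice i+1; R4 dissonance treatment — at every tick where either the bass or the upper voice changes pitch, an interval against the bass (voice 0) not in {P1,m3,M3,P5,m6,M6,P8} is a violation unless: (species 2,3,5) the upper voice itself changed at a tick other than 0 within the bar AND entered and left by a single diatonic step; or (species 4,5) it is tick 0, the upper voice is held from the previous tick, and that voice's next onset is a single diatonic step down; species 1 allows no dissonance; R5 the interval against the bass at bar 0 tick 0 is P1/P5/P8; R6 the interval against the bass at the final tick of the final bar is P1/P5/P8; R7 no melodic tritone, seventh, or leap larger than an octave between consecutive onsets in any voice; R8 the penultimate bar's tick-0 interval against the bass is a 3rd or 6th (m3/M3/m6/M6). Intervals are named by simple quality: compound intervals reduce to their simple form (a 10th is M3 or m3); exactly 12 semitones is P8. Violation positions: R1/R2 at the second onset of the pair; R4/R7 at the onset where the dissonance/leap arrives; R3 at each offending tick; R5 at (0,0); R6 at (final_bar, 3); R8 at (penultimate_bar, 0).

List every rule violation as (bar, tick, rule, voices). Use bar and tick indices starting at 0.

(1, 0, R4, (0, 2))
(1, 0, R7, (2,))
(2, 0, R2, (1, 2))
(3, 0, R4, (0, 1))
(4, 0, R2, (0, 1))
(5, 0, R4, (0, 2))
(6, 0, R4, (0, 2))
(7, 0, R2, (1, 2))
(7, 0, R7, (2,))
(8, 0, R1, (1, 2))

bar 0: v0=G3 v1=G4 v2=D5 downbeat P5
bar 1: v0=F3 v1=D4 v2=E4 downbeat M7
bar 2: v0=G3 v1=E4 v2=B4 downbeat M3
bar 3: v0=F3 v1=G4 v2=C5 downbeat P5
bar 4: v0=E3 v1=E4 v2=G4 downbeat m3
bar 5: v0=F3 v1=C4 v2=E4 downbeat M7
bar 6: v0=E3 v1=C4 v2=D4 downbeat m7
bar 7: v0=A3 v1=F4 v2=C5 downbeat m3
bar 8: v0=G3 v1=G4 v2=D5 downbeat P5
  -> R4 @ bar 1 tick 0 v(0, 2): F3/E4 M7 untreated
  -> R7 @ bar 1 tick 0 v(2,): D5->E4 leap 10st
  -> R2 @ bar 2 tick 0 v(1, 2): D4/E4 M2 -> E4/B4 P5 similar
  -> R4 @ bar 3 tick 0 v(0, 1): F3/G4 M2 untreated
  -> R2 @ bar 4 tick 0 v(0, 1): F3/G4 M2 -> E3/E4 P8 similar
  -> R4 @ bar 5 tick 0 v(0, 2): F3/E4 M7 untreated
  -> R4 @ bar 6 tick 0 v(0, 2): E3/D4 m7 untreated
  -> R2 @ bar 7 tick 0 v(1, 2): C4/D4 M2 -> F4/C5 P5 similar
  -> R7 @ bar 7 tick 0 v(2,): D4->C5 leap 10st
  -> R1 @ bar 8 tick 0 v(1, 2): F4/C5 P5 -> G4/D5 P5 similar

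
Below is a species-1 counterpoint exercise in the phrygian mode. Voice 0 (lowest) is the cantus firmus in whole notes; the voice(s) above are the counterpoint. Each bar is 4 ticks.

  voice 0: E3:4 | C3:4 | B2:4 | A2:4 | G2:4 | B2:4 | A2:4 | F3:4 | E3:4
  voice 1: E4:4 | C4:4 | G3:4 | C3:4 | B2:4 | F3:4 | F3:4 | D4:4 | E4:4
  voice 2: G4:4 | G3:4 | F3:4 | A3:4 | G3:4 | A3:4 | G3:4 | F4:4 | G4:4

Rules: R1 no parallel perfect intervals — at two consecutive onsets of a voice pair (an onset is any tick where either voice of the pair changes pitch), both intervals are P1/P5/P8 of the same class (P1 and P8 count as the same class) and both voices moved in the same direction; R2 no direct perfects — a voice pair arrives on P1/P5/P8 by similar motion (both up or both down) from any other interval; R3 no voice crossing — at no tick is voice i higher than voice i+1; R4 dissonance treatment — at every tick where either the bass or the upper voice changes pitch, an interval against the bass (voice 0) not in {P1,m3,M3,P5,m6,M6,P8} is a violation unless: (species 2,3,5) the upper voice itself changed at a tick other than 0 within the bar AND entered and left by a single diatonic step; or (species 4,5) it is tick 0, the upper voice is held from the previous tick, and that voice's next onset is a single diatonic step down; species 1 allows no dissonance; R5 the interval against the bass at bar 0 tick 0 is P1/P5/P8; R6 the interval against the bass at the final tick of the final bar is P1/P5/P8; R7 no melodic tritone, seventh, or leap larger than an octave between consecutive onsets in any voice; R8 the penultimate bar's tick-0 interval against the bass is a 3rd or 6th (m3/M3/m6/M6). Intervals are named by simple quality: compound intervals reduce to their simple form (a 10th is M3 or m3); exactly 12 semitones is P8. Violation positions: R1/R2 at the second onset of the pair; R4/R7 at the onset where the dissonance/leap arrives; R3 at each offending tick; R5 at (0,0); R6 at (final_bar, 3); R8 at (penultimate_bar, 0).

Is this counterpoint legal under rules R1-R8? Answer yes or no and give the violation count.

No (21 violations)

bar 0: v0=E3 v1=E4 v2=G4 (m3)
bar 1: v0=C3 v1=C4 v2=G3 (P5)
bar 2: v0=B2 v1=G3 v2=F3 (TT)
bar 3: v0=A2 v1=C3 v2=A3 (P8)
bar 4: v0=G2 v1=B2 v2=G3 (P8)
bar 5: v0=B2 v1=F3 v2=A3 (m7)
bar 6: v0=A2 v1=F3 v2=G3 (m7)
bar 7: v0=F3 v1=D4 v2=F4 (P8)
bar 8: v0=E3 v1=E4 v2=G4 (m3)
  R5 @ bar0.0: opens on m3
  R1 @ bar1.0: E3/E4 P8 -> C3/C4 P8 similar
  R2 @ bar1.0: E3/G4 m3 -> C3/G3 P5 similar
  R3 @ bar1.0: C4 above G3
  R3 @ bar1.1: C4 above G3
  R3 @ bar1.2: C4 above G3
  R3 @ bar1.3: C4 above G3
  R3 @ bar2.0: G3 above F3
  R4 @ bar2.0: B2/F3 TT untreated
  R3 @ bar2.1: G3 above F3
  R3 @ bar2.2: G3 above F3
  R3 @ bar2.3: G3 above F3
  R1 @ bar4.0: A2/A3 P8 -> G2/G3 P8 similar
  R4 @ bar5.0: B2/F3 TT untreated
  R4 @ bar5.0: B2/A3 m7 untreated
  R7 @ bar5.0: B2->F3 leap 6st
  R4 @ bar6.0: A2/G3 m7 untreated
  R2 @ bar7.0: A2/G3 m7 -> F3/F4 P8 similar
  R7 @ bar7.0: G3->F4 leap 10st
  R8 @ bar7.0: penult P8 not 3rd/6th
  R6 @ bar8.3: closes on m3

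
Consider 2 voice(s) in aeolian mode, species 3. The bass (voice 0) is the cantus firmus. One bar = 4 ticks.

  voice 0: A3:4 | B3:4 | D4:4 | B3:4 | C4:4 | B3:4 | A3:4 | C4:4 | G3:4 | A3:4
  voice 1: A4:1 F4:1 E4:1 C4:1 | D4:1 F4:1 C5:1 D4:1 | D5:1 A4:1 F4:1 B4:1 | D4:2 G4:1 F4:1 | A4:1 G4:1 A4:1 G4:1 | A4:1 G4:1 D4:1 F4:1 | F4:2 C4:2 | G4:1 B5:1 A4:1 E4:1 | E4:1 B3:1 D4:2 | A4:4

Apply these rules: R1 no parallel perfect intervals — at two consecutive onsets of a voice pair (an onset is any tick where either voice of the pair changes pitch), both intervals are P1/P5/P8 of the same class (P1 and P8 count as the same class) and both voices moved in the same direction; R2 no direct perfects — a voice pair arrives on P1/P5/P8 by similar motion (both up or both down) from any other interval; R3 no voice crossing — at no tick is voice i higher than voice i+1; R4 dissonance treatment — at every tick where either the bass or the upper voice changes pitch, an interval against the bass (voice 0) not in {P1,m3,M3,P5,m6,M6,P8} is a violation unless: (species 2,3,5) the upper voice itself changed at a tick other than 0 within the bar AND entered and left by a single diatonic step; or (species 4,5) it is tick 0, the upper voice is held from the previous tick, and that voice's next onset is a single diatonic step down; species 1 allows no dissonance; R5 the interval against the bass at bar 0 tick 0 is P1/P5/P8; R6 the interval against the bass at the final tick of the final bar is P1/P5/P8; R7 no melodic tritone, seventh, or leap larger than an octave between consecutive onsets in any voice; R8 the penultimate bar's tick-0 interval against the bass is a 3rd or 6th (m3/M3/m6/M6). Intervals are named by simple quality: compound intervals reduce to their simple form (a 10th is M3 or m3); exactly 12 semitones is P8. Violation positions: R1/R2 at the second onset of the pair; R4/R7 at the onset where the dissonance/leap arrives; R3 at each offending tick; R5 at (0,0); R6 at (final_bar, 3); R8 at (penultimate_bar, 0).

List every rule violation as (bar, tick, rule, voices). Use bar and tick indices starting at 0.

bar 0: v0=A3 v1=A4 downbeat P8
bar 1: v0=B3 v1=D4 downbeat m3
bar 2: v0=D4 v1=D5 downbeat P8
bar 3: v0=B3 v1=D4 downbeat m3
bar 4: v0=C4 v1=A4 downbeat M6
bar 5: v0=B3 v1=A4 downbeat m7
bar 6: v0=A3 v1=F4 downbeat m6
bar 7: v0=C4 v1=G4 downbeat P5
bar 8: v0=G3 v1=E4 downbeat M6
bar 9: v0=A3 v1=A4 downbeat P8
  -> R4 @ bar 1 tick 1 v(0, 1): B3/F4 TT untreated
  -> R4 @ bar 1 tick 2 v(0, 1): B3/C5 m2 untreated
  -> R7 @ bar 1 tick 3 v(1,): C5->D4 leap 10st
  -> R2 @ bar 2 tick 0 v(0, 1): B3/D4 m3 -> D4/D5 P8 similar
  -> R7 @ bar 2 tick 3 v(1,): F4->B4 leap 6st
  -> R4 @ bar 3 tick 3 v(0, 1): B3/F4 TT untreated
  -> R4 @ bar 5 tick 0 v(0, 1): B3/A4 m7 untreated
  -> R4 @ bar 5 tick 3 v(0, 1): B3/F4 TT untreated
  -> R2 @ bar 7 tick 0 v(0, 1): A3/C4 m3 -> C4/G4 P5 similar
  -> R4 @ bar 7 tick 1 v(0, 1): C4/B5 M7 untreated
  -> R7 @ bar 7 tick 1 v(1,): G4->B5 leap 16st
  -> R7 @ bar 7 tick 2 v(1,): B5->A4 leap 14st
  -> R2 @ bar 9 tick 0 v(0, 1): G3/D4 P5 -> A3/A4 P8 similar

(1, 1, R4, (0, 1))
(1, 2, R4, (0, 1))
(1, 3, R7, (1,))
(2, 0, R2, (0, 1))
(2, 3, R7, (1,))
(3, 3, R4, (0, 1))
(5, 0, R4, (0, 1))
(5, 3, R4, (0, 1))
(7, 0, R2, (0, 1))
(7, 1, R4, (0, 1))
(7, 1, R7, (1,))
(7, 2, R7, (1,))
(9, 0, R2, (0, 1))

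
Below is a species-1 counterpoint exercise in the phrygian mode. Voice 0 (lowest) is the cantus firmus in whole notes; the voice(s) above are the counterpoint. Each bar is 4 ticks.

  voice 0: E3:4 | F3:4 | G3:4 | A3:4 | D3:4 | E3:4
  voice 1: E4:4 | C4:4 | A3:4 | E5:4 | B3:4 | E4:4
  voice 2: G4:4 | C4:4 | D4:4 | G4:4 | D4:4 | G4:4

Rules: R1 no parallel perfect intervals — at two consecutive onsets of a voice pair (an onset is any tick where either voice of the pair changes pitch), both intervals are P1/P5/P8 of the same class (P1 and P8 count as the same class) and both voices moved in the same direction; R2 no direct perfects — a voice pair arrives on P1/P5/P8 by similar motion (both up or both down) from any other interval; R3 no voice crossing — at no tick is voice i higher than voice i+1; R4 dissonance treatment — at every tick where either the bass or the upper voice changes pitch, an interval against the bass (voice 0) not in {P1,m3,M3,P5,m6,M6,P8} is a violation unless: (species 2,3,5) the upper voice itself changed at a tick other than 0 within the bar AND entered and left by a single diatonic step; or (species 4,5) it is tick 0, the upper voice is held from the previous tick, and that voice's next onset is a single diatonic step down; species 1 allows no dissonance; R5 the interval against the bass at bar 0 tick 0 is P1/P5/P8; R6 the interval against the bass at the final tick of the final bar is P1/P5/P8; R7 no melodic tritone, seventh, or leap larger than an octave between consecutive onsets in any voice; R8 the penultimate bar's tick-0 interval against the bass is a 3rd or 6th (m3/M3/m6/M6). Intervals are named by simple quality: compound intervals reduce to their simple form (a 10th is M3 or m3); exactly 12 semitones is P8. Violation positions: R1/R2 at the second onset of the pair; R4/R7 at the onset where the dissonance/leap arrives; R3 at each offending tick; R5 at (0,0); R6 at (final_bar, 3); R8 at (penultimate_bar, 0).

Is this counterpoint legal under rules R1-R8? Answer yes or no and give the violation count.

bar 0: v0=E3 v1=E4 v2=G4 (m3)
bar 1: v0=F3 v1=C4 v2=C4 (P5)
bar 2: v0=G3 v1=A3 v2=D4 (P5)
bar 3: v0=A3 v1=E5 v2=G4 (m7)
bar 4: v0=D3 v1=B3 v2=D4 (P8)
bar 5: v0=E3 v1=E4 v2=G4 (m3)
  R5 @ bar0.0: opens on m3
  R2 @ bar1.0: E4/G4 m3 -> C4/C4 P1 similar
  R1 @ bar2.0: F3/C4 P5 -> G3/D4 P5 similar
  R4 @ bar2.0: G3/A3 M2 untreated
  R2 @ bar3.0: G3/A3 M2 -> A3/E5 P5 similar
  R3 @ bar3.0: E5 above G4
  R4 @ bar3.0: A3/G4 m7 untreated
  R7 @ bar3.0: A3->E5 leap 19st
  R3 @ bar3.1: E5 above G4
  R3 @ bar3.2: E5 above G4
  R3 @ bar3.3: E5 above G4
  R2 @ bar4.0: A3/G4 m7 -> D3/D4 P8 similar
  R7 @ bar4.0: E5->B3 leap 17st
  R8 @ bar4.0: penult P8 not 3rd/6th
  R2 @ bar5.0: D3/B3 M6 -> E3/E4 P8 similar
  R6 @ bar5.3: closes on m3

No (16 violations)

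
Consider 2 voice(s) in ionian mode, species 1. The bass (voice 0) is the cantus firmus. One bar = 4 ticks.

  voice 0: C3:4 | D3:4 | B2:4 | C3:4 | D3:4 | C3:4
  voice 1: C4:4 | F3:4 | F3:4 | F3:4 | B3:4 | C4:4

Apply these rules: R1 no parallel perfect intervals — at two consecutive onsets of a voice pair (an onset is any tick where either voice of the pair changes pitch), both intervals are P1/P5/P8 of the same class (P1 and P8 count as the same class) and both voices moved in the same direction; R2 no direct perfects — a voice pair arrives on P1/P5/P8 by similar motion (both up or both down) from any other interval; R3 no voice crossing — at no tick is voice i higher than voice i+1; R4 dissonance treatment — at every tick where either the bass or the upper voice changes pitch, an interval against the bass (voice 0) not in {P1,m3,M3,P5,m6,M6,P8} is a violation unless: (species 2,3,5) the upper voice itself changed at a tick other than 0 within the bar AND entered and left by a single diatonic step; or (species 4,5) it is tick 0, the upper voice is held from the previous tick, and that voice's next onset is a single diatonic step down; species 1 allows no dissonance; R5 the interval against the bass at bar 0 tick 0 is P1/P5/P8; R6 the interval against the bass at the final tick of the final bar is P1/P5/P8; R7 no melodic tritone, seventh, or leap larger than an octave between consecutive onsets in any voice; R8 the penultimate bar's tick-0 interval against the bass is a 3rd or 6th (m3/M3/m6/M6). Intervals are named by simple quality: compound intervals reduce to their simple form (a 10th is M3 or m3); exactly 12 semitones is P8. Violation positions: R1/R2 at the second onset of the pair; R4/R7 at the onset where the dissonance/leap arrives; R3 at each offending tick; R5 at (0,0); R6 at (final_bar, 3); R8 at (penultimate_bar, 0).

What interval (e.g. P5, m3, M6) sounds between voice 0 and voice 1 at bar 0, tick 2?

P8

voice 0=C3 voice 1=C4 -> P8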